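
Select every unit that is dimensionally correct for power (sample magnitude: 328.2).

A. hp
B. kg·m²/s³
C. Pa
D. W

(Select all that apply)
A, B, D

power has SI base units: kg * m^2 / s^3

Checking each option against kg * m^2 / s^3:
  A. hp: ✓ matches
  B. kg·m²/s³: ✓ matches
  C. Pa: ✗ does not match
  D. W: ✓ matches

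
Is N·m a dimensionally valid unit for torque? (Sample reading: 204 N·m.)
Yes

torque has SI base units: kg * m^2 / s^2
N·m reduces to the same SI base units, so it is a valid unit for torque.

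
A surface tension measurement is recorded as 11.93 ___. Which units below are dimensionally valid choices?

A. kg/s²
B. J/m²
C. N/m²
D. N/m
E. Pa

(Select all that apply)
A, B, D

surface tension has SI base units: kg / s^2

Checking each option against kg / s^2:
  A. kg/s²: ✓ matches
  B. J/m²: ✓ matches
  C. N/m²: ✗ does not match
  D. N/m: ✓ matches
  E. Pa: ✗ does not match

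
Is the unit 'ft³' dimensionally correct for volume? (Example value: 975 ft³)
Yes

volume has SI base units: m^3
ft³ reduces to the same SI base units, so it is a valid unit for volume.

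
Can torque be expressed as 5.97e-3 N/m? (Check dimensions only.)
No

torque has SI base units: kg * m^2 / s^2
N/m does NOT reduce to kg * m^2 / s^2; a valid unit for torque would be e.g. N·m.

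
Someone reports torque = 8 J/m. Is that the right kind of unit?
No

torque has SI base units: kg * m^2 / s^2
J/m does NOT reduce to kg * m^2 / s^2; a valid unit for torque would be e.g. N·m.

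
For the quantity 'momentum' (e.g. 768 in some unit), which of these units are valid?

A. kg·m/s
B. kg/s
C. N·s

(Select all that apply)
A, C

momentum has SI base units: kg * m / s

Checking each option against kg * m / s:
  A. kg·m/s: ✓ matches
  B. kg/s: ✗ does not match
  C. N·s: ✓ matches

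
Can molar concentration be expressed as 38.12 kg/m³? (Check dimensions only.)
No

molar concentration has SI base units: mol / m^3
kg/m³ does NOT reduce to mol / m^3; a valid unit for molar concentration would be e.g. mol/m³.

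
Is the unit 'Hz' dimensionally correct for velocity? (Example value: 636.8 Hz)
No

velocity has SI base units: m / s
Hz does NOT reduce to m / s; a valid unit for velocity would be e.g. m/s.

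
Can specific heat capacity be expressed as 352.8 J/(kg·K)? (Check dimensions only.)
Yes

specific heat capacity has SI base units: m^2 / (s^2 * K)
J/(kg·K) reduces to the same SI base units, so it is a valid unit for specific heat capacity.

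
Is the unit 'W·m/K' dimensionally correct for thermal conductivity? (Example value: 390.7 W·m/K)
No

thermal conductivity has SI base units: kg * m / (s^3 * K)
W·m/K does NOT reduce to kg * m / (s^3 * K); a valid unit for thermal conductivity would be e.g. W/(m·K).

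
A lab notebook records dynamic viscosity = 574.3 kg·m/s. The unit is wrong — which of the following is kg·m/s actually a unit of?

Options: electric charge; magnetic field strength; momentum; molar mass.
momentum

dynamic viscosity should have units dimensionally equivalent to kg / (m * s) (e.g. Pa·s).
The given unit 'kg·m/s' reduces to kg * m / s. Of the listed options, that is the dimensionality of momentum.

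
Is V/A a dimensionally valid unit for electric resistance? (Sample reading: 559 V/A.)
Yes

electric resistance has SI base units: kg * m^2 / (A^2 * s^3)
V/A reduces to the same SI base units, so it is a valid unit for electric resistance.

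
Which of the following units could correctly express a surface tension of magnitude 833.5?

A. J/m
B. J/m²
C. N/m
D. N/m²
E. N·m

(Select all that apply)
B, C

surface tension has SI base units: kg / s^2

Checking each option against kg / s^2:
  A. J/m: ✗ does not match
  B. J/m²: ✓ matches
  C. N/m: ✓ matches
  D. N/m²: ✗ does not match
  E. N·m: ✗ does not match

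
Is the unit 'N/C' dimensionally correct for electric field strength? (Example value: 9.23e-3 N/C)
Yes

electric field strength has SI base units: kg * m / (A * s^3)
N/C reduces to the same SI base units, so it is a valid unit for electric field strength.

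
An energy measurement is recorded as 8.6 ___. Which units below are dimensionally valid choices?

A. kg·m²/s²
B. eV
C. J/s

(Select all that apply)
A, B

energy has SI base units: kg * m^2 / s^2

Checking each option against kg * m^2 / s^2:
  A. kg·m²/s²: ✓ matches
  B. eV: ✓ matches
  C. J/s: ✗ does not match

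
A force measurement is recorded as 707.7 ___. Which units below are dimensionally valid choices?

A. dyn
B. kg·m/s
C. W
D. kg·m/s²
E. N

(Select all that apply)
A, D, E

force has SI base units: kg * m / s^2

Checking each option against kg * m / s^2:
  A. dyn: ✓ matches
  B. kg·m/s: ✗ does not match
  C. W: ✗ does not match
  D. kg·m/s²: ✓ matches
  E. N: ✓ matches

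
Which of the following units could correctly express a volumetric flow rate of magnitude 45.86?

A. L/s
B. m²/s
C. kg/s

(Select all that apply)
A

volumetric flow rate has SI base units: m^3 / s

Checking each option against m^3 / s:
  A. L/s: ✓ matches
  B. m²/s: ✗ does not match
  C. kg/s: ✗ does not match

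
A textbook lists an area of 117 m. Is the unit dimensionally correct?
No

area has SI base units: m^2
m does NOT reduce to m^2; a valid unit for area would be e.g. m².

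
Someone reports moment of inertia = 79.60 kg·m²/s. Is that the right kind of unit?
No

moment of inertia has SI base units: kg * m^2
kg·m²/s does NOT reduce to kg * m^2; a valid unit for moment of inertia would be e.g. kg·m².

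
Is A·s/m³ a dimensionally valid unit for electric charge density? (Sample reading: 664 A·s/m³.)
Yes

electric charge density has SI base units: A * s / m^3
A·s/m³ reduces to the same SI base units, so it is a valid unit for electric charge density.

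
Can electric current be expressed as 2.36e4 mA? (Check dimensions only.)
Yes

electric current has SI base units: A
mA reduces to the same SI base units, so it is a valid unit for electric current.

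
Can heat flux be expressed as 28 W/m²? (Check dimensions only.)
Yes

heat flux has SI base units: kg / s^3
W/m² reduces to the same SI base units, so it is a valid unit for heat flux.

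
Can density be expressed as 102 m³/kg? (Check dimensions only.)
No

density has SI base units: kg / m^3
m³/kg does NOT reduce to kg / m^3; a valid unit for density would be e.g. kg/m³.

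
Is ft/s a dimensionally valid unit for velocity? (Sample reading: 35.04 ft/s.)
Yes

velocity has SI base units: m / s
ft/s reduces to the same SI base units, so it is a valid unit for velocity.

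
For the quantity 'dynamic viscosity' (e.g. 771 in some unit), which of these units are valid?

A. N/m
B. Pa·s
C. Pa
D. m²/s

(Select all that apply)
B

dynamic viscosity has SI base units: kg / (m * s)

Checking each option against kg / (m * s):
  A. N/m: ✗ does not match
  B. Pa·s: ✓ matches
  C. Pa: ✗ does not match
  D. m²/s: ✗ does not match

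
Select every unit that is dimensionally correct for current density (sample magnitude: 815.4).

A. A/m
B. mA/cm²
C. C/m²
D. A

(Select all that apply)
B

current density has SI base units: A / m^2

Checking each option against A / m^2:
  A. A/m: ✗ does not match
  B. mA/cm²: ✓ matches
  C. C/m²: ✗ does not match
  D. A: ✗ does not match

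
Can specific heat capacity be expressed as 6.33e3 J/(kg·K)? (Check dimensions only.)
Yes

specific heat capacity has SI base units: m^2 / (s^2 * K)
J/(kg·K) reduces to the same SI base units, so it is a valid unit for specific heat capacity.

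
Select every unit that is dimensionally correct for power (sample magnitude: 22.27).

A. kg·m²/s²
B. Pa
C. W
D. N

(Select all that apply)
C

power has SI base units: kg * m^2 / s^3

Checking each option against kg * m^2 / s^3:
  A. kg·m²/s²: ✗ does not match
  B. Pa: ✗ does not match
  C. W: ✓ matches
  D. N: ✗ does not match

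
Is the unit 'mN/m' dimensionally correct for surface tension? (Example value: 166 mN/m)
Yes

surface tension has SI base units: kg / s^2
mN/m reduces to the same SI base units, so it is a valid unit for surface tension.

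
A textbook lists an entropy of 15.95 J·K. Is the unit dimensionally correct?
No

entropy has SI base units: kg * m^2 / (s^2 * K)
J·K does NOT reduce to kg * m^2 / (s^2 * K); a valid unit for entropy would be e.g. J/K.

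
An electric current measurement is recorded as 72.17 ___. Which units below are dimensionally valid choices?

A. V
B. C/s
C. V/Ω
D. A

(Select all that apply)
B, C, D

electric current has SI base units: A

Checking each option against A:
  A. V: ✗ does not match
  B. C/s: ✓ matches
  C. V/Ω: ✓ matches
  D. A: ✓ matches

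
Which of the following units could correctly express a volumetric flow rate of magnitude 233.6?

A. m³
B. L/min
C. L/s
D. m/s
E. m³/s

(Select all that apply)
B, C, E

volumetric flow rate has SI base units: m^3 / s

Checking each option against m^3 / s:
  A. m³: ✗ does not match
  B. L/min: ✓ matches
  C. L/s: ✓ matches
  D. m/s: ✗ does not match
  E. m³/s: ✓ matches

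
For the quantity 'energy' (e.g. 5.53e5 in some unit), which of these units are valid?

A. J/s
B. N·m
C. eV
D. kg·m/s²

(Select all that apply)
B, C

energy has SI base units: kg * m^2 / s^2

Checking each option against kg * m^2 / s^2:
  A. J/s: ✗ does not match
  B. N·m: ✓ matches
  C. eV: ✓ matches
  D. kg·m/s²: ✗ does not match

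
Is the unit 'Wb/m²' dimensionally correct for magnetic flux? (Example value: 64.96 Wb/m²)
No

magnetic flux has SI base units: kg * m^2 / (A * s^2)
Wb/m² does NOT reduce to kg * m^2 / (A * s^2); a valid unit for magnetic flux would be e.g. Wb.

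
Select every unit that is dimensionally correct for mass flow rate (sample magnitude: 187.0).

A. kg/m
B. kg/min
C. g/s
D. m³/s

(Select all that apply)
B, C

mass flow rate has SI base units: kg / s

Checking each option against kg / s:
  A. kg/m: ✗ does not match
  B. kg/min: ✓ matches
  C. g/s: ✓ matches
  D. m³/s: ✗ does not match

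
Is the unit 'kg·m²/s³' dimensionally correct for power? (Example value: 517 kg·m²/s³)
Yes

power has SI base units: kg * m^2 / s^3
kg·m²/s³ reduces to the same SI base units, so it is a valid unit for power.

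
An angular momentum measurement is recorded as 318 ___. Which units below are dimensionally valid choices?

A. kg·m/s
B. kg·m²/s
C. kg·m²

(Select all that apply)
B

angular momentum has SI base units: kg * m^2 / s

Checking each option against kg * m^2 / s:
  A. kg·m/s: ✗ does not match
  B. kg·m²/s: ✓ matches
  C. kg·m²: ✗ does not match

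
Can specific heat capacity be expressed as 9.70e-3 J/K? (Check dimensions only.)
No

specific heat capacity has SI base units: m^2 / (s^2 * K)
J/K does NOT reduce to m^2 / (s^2 * K); a valid unit for specific heat capacity would be e.g. J/(kg·K).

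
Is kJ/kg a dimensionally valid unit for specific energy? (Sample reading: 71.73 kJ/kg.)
Yes

specific energy has SI base units: m^2 / s^2
kJ/kg reduces to the same SI base units, so it is a valid unit for specific energy.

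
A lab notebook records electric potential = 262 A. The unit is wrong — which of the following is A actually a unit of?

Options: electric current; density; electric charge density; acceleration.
electric current

electric potential should have units dimensionally equivalent to kg * m^2 / (A * s^3) (e.g. V).
The given unit 'A' reduces to A. Of the listed options, that is the dimensionality of electric current.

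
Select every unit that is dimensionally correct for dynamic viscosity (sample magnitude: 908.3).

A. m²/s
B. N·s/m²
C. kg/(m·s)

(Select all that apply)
B, C

dynamic viscosity has SI base units: kg / (m * s)

Checking each option against kg / (m * s):
  A. m²/s: ✗ does not match
  B. N·s/m²: ✓ matches
  C. kg/(m·s): ✓ matches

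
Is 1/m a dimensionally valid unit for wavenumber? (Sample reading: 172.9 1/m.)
Yes

wavenumber has SI base units: 1 / m
1/m reduces to the same SI base units, so it is a valid unit for wavenumber.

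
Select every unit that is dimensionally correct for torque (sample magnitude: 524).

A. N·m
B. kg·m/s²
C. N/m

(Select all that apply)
A

torque has SI base units: kg * m^2 / s^2

Checking each option against kg * m^2 / s^2:
  A. N·m: ✓ matches
  B. kg·m/s²: ✗ does not match
  C. N/m: ✗ does not match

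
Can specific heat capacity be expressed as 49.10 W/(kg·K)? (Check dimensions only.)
No

specific heat capacity has SI base units: m^2 / (s^2 * K)
W/(kg·K) does NOT reduce to m^2 / (s^2 * K); a valid unit for specific heat capacity would be e.g. J/(kg·K).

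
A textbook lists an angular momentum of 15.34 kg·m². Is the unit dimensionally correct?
No

angular momentum has SI base units: kg * m^2 / s
kg·m² does NOT reduce to kg * m^2 / s; a valid unit for angular momentum would be e.g. kg·m²/s.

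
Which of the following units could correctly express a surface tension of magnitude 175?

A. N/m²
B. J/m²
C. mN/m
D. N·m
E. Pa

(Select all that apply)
B, C

surface tension has SI base units: kg / s^2

Checking each option against kg / s^2:
  A. N/m²: ✗ does not match
  B. J/m²: ✓ matches
  C. mN/m: ✓ matches
  D. N·m: ✗ does not match
  E. Pa: ✗ does not match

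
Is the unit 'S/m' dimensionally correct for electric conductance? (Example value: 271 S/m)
No

electric conductance has SI base units: A^2 * s^3 / (kg * m^2)
S/m does NOT reduce to A^2 * s^3 / (kg * m^2); a valid unit for electric conductance would be e.g. S.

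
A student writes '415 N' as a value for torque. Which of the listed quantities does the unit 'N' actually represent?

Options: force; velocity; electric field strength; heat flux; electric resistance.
force

torque should have units dimensionally equivalent to kg * m^2 / s^2 (e.g. N·m).
The given unit 'N' reduces to kg * m / s^2. Of the listed options, that is the dimensionality of force.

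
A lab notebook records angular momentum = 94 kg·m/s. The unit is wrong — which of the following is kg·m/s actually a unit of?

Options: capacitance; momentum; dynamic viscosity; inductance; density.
momentum

angular momentum should have units dimensionally equivalent to kg * m^2 / s (e.g. kg·m²/s).
The given unit 'kg·m/s' reduces to kg * m / s. Of the listed options, that is the dimensionality of momentum.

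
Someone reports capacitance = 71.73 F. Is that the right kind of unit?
Yes

capacitance has SI base units: A^2 * s^4 / (kg * m^2)
F reduces to the same SI base units, so it is a valid unit for capacitance.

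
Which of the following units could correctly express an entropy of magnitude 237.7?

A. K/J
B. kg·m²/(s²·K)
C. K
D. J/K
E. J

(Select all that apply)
B, D

entropy has SI base units: kg * m^2 / (s^2 * K)

Checking each option against kg * m^2 / (s^2 * K):
  A. K/J: ✗ does not match
  B. kg·m²/(s²·K): ✓ matches
  C. K: ✗ does not match
  D. J/K: ✓ matches
  E. J: ✗ does not match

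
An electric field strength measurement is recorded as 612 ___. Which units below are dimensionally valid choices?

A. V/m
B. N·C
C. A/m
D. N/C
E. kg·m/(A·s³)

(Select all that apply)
A, D, E

electric field strength has SI base units: kg * m / (A * s^3)

Checking each option against kg * m / (A * s^3):
  A. V/m: ✓ matches
  B. N·C: ✗ does not match
  C. A/m: ✗ does not match
  D. N/C: ✓ matches
  E. kg·m/(A·s³): ✓ matches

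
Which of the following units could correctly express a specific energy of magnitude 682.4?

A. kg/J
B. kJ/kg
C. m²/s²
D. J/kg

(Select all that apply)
B, C, D

specific energy has SI base units: m^2 / s^2

Checking each option against m^2 / s^2:
  A. kg/J: ✗ does not match
  B. kJ/kg: ✓ matches
  C. m²/s²: ✓ matches
  D. J/kg: ✓ matches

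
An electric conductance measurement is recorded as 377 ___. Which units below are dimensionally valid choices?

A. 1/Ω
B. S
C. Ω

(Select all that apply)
A, B

electric conductance has SI base units: A^2 * s^3 / (kg * m^2)

Checking each option against A^2 * s^3 / (kg * m^2):
  A. 1/Ω: ✓ matches
  B. S: ✓ matches
  C. Ω: ✗ does not match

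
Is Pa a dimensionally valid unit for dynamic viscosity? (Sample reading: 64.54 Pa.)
No

dynamic viscosity has SI base units: kg / (m * s)
Pa does NOT reduce to kg / (m * s); a valid unit for dynamic viscosity would be e.g. Pa·s.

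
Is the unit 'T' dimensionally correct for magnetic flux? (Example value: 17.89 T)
No

magnetic flux has SI base units: kg * m^2 / (A * s^2)
T does NOT reduce to kg * m^2 / (A * s^2); a valid unit for magnetic flux would be e.g. Wb.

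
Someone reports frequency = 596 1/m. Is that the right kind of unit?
No

frequency has SI base units: 1 / s
1/m does NOT reduce to 1 / s; a valid unit for frequency would be e.g. Hz.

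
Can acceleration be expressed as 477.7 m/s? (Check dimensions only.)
No

acceleration has SI base units: m / s^2
m/s does NOT reduce to m / s^2; a valid unit for acceleration would be e.g. m/s².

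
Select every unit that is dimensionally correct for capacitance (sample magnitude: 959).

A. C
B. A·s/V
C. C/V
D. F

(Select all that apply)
B, C, D

capacitance has SI base units: A^2 * s^4 / (kg * m^2)

Checking each option against A^2 * s^4 / (kg * m^2):
  A. C: ✗ does not match
  B. A·s/V: ✓ matches
  C. C/V: ✓ matches
  D. F: ✓ matches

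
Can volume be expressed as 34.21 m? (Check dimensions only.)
No

volume has SI base units: m^3
m does NOT reduce to m^3; a valid unit for volume would be e.g. m³.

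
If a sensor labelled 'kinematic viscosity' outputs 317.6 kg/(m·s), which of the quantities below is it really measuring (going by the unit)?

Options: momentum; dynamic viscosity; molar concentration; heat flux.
dynamic viscosity

kinematic viscosity should have units dimensionally equivalent to m^2 / s (e.g. m²/s).
The given unit 'kg/(m·s)' reduces to kg / (m * s). Of the listed options, that is the dimensionality of dynamic viscosity.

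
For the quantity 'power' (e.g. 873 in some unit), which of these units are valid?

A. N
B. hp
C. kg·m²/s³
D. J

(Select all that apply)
B, C

power has SI base units: kg * m^2 / s^3

Checking each option against kg * m^2 / s^3:
  A. N: ✗ does not match
  B. hp: ✓ matches
  C. kg·m²/s³: ✓ matches
  D. J: ✗ does not match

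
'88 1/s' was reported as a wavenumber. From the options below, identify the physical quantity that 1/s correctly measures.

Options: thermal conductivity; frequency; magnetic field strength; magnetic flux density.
frequency

wavenumber should have units dimensionally equivalent to 1 / m (e.g. 1/m).
The given unit '1/s' reduces to 1 / s. Of the listed options, that is the dimensionality of frequency.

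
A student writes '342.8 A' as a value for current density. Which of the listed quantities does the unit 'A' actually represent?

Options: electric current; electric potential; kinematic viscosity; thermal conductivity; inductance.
electric current

current density should have units dimensionally equivalent to A / m^2 (e.g. A/m²).
The given unit 'A' reduces to A. Of the listed options, that is the dimensionality of electric current.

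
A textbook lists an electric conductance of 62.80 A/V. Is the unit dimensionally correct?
Yes

electric conductance has SI base units: A^2 * s^3 / (kg * m^2)
A/V reduces to the same SI base units, so it is a valid unit for electric conductance.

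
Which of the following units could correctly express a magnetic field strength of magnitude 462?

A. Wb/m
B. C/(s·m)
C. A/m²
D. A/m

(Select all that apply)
B, D

magnetic field strength has SI base units: A / m

Checking each option against A / m:
  A. Wb/m: ✗ does not match
  B. C/(s·m): ✓ matches
  C. A/m²: ✗ does not match
  D. A/m: ✓ matches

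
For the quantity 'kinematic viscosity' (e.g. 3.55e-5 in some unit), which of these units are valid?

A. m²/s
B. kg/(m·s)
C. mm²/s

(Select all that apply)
A, C

kinematic viscosity has SI base units: m^2 / s

Checking each option against m^2 / s:
  A. m²/s: ✓ matches
  B. kg/(m·s): ✗ does not match
  C. mm²/s: ✓ matches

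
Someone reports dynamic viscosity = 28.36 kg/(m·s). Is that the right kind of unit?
Yes

dynamic viscosity has SI base units: kg / (m * s)
kg/(m·s) reduces to the same SI base units, so it is a valid unit for dynamic viscosity.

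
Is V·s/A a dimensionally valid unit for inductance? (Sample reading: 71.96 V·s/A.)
Yes

inductance has SI base units: kg * m^2 / (A^2 * s^2)
V·s/A reduces to the same SI base units, so it is a valid unit for inductance.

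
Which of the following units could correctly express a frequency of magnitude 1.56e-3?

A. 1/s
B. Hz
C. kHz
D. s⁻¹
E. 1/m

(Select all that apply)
A, B, C, D

frequency has SI base units: 1 / s

Checking each option against 1 / s:
  A. 1/s: ✓ matches
  B. Hz: ✓ matches
  C. kHz: ✓ matches
  D. s⁻¹: ✓ matches
  E. 1/m: ✗ does not match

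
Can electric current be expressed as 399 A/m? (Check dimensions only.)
No

electric current has SI base units: A
A/m does NOT reduce to A; a valid unit for electric current would be e.g. A.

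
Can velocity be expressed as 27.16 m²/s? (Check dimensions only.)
No

velocity has SI base units: m / s
m²/s does NOT reduce to m / s; a valid unit for velocity would be e.g. m/s.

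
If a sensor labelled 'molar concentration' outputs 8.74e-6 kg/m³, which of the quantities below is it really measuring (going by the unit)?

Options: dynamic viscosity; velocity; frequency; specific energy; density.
density

molar concentration should have units dimensionally equivalent to mol / m^3 (e.g. mol/m³).
The given unit 'kg/m³' reduces to kg / m^3. Of the listed options, that is the dimensionality of density.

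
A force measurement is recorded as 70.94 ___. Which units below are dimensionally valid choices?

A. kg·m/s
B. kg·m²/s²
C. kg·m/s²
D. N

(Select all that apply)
C, D

force has SI base units: kg * m / s^2

Checking each option against kg * m / s^2:
  A. kg·m/s: ✗ does not match
  B. kg·m²/s²: ✗ does not match
  C. kg·m/s²: ✓ matches
  D. N: ✓ matches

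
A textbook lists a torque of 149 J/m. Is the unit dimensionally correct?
No

torque has SI base units: kg * m^2 / s^2
J/m does NOT reduce to kg * m^2 / s^2; a valid unit for torque would be e.g. N·m.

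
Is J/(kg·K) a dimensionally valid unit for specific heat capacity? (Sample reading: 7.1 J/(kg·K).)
Yes

specific heat capacity has SI base units: m^2 / (s^2 * K)
J/(kg·K) reduces to the same SI base units, so it is a valid unit for specific heat capacity.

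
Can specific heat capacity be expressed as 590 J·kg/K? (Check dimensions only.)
No

specific heat capacity has SI base units: m^2 / (s^2 * K)
J·kg/K does NOT reduce to m^2 / (s^2 * K); a valid unit for specific heat capacity would be e.g. J/(kg·K).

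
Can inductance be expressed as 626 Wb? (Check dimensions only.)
No

inductance has SI base units: kg * m^2 / (A^2 * s^2)
Wb does NOT reduce to kg * m^2 / (A^2 * s^2); a valid unit for inductance would be e.g. H.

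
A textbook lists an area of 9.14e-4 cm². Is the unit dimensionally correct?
Yes

area has SI base units: m^2
cm² reduces to the same SI base units, so it is a valid unit for area.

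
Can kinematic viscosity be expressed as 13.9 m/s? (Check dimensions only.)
No

kinematic viscosity has SI base units: m^2 / s
m/s does NOT reduce to m^2 / s; a valid unit for kinematic viscosity would be e.g. m²/s.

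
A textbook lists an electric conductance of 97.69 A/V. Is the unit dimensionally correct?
Yes

electric conductance has SI base units: A^2 * s^3 / (kg * m^2)
A/V reduces to the same SI base units, so it is a valid unit for electric conductance.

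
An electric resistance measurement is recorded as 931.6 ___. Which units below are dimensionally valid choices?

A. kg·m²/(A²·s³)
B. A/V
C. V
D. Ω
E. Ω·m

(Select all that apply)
A, D

electric resistance has SI base units: kg * m^2 / (A^2 * s^3)

Checking each option against kg * m^2 / (A^2 * s^3):
  A. kg·m²/(A²·s³): ✓ matches
  B. A/V: ✗ does not match
  C. V: ✗ does not match
  D. Ω: ✓ matches
  E. Ω·m: ✗ does not match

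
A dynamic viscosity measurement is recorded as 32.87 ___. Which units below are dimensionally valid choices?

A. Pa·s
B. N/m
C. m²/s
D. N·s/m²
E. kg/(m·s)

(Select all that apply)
A, D, E

dynamic viscosity has SI base units: kg / (m * s)

Checking each option against kg / (m * s):
  A. Pa·s: ✓ matches
  B. N/m: ✗ does not match
  C. m²/s: ✗ does not match
  D. N·s/m²: ✓ matches
  E. kg/(m·s): ✓ matches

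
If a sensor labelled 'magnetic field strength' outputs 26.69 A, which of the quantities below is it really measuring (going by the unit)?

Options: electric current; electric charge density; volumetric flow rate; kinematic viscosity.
electric current

magnetic field strength should have units dimensionally equivalent to A / m (e.g. A/m).
The given unit 'A' reduces to A. Of the listed options, that is the dimensionality of electric current.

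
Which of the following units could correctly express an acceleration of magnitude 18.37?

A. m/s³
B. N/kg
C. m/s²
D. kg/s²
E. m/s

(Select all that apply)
B, C

acceleration has SI base units: m / s^2

Checking each option against m / s^2:
  A. m/s³: ✗ does not match
  B. N/kg: ✓ matches
  C. m/s²: ✓ matches
  D. kg/s²: ✗ does not match
  E. m/s: ✗ does not match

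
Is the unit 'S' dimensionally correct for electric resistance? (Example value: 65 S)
No

electric resistance has SI base units: kg * m^2 / (A^2 * s^3)
S does NOT reduce to kg * m^2 / (A^2 * s^3); a valid unit for electric resistance would be e.g. Ω.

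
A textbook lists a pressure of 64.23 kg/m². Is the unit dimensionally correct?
No

pressure has SI base units: kg / (m * s^2)
kg/m² does NOT reduce to kg / (m * s^2); a valid unit for pressure would be e.g. Pa.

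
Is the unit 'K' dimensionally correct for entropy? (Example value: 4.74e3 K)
No

entropy has SI base units: kg * m^2 / (s^2 * K)
K does NOT reduce to kg * m^2 / (s^2 * K); a valid unit for entropy would be e.g. J/K.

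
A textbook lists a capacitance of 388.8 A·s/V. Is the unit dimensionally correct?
Yes

capacitance has SI base units: A^2 * s^4 / (kg * m^2)
A·s/V reduces to the same SI base units, so it is a valid unit for capacitance.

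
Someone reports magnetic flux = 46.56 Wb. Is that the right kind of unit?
Yes

magnetic flux has SI base units: kg * m^2 / (A * s^2)
Wb reduces to the same SI base units, so it is a valid unit for magnetic flux.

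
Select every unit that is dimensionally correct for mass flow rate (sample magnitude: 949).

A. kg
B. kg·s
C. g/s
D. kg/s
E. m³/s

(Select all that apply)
C, D

mass flow rate has SI base units: kg / s

Checking each option against kg / s:
  A. kg: ✗ does not match
  B. kg·s: ✗ does not match
  C. g/s: ✓ matches
  D. kg/s: ✓ matches
  E. m³/s: ✗ does not match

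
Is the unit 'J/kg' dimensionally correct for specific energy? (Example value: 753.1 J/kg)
Yes

specific energy has SI base units: m^2 / s^2
J/kg reduces to the same SI base units, so it is a valid unit for specific energy.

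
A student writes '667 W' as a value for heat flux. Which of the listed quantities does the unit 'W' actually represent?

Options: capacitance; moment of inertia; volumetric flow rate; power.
power

heat flux should have units dimensionally equivalent to kg / s^3 (e.g. W/m²).
The given unit 'W' reduces to kg * m^2 / s^3. Of the listed options, that is the dimensionality of power.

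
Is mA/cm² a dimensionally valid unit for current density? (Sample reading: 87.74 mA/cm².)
Yes

current density has SI base units: A / m^2
mA/cm² reduces to the same SI base units, so it is a valid unit for current density.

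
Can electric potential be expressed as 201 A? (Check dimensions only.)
No

electric potential has SI base units: kg * m^2 / (A * s^3)
A does NOT reduce to kg * m^2 / (A * s^3); a valid unit for electric potential would be e.g. V.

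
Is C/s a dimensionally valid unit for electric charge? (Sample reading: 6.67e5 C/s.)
No

electric charge has SI base units: A * s
C/s does NOT reduce to A * s; a valid unit for electric charge would be e.g. C.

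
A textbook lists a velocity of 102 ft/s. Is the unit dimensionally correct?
Yes

velocity has SI base units: m / s
ft/s reduces to the same SI base units, so it is a valid unit for velocity.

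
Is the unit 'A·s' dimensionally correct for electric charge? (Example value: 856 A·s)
Yes

electric charge has SI base units: A * s
A·s reduces to the same SI base units, so it is a valid unit for electric charge.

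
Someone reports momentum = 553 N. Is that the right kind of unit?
No

momentum has SI base units: kg * m / s
N does NOT reduce to kg * m / s; a valid unit for momentum would be e.g. kg·m/s.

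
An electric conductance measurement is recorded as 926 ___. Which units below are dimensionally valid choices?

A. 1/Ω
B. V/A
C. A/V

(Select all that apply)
A, C

electric conductance has SI base units: A^2 * s^3 / (kg * m^2)

Checking each option against A^2 * s^3 / (kg * m^2):
  A. 1/Ω: ✓ matches
  B. V/A: ✗ does not match
  C. A/V: ✓ matches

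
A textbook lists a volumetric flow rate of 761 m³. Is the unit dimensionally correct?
No

volumetric flow rate has SI base units: m^3 / s
m³ does NOT reduce to m^3 / s; a valid unit for volumetric flow rate would be e.g. m³/s.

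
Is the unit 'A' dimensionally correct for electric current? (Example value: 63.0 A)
Yes

electric current has SI base units: A
A reduces to the same SI base units, so it is a valid unit for electric current.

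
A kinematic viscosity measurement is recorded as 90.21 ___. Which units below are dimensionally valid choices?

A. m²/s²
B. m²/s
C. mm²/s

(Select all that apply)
B, C

kinematic viscosity has SI base units: m^2 / s

Checking each option against m^2 / s:
  A. m²/s²: ✗ does not match
  B. m²/s: ✓ matches
  C. mm²/s: ✓ matches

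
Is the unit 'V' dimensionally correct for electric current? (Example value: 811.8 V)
No

electric current has SI base units: A
V does NOT reduce to A; a valid unit for electric current would be e.g. A.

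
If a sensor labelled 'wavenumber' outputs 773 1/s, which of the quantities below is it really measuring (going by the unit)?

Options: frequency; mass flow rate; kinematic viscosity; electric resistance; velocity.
frequency

wavenumber should have units dimensionally equivalent to 1 / m (e.g. 1/m).
The given unit '1/s' reduces to 1 / s. Of the listed options, that is the dimensionality of frequency.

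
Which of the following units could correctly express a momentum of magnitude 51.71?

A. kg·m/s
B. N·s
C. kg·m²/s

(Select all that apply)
A, B

momentum has SI base units: kg * m / s

Checking each option against kg * m / s:
  A. kg·m/s: ✓ matches
  B. N·s: ✓ matches
  C. kg·m²/s: ✗ does not match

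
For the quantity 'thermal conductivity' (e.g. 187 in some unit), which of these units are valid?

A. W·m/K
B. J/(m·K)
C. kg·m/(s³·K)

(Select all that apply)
C

thermal conductivity has SI base units: kg * m / (s^3 * K)

Checking each option against kg * m / (s^3 * K):
  A. W·m/K: ✗ does not match
  B. J/(m·K): ✗ does not match
  C. kg·m/(s³·K): ✓ matches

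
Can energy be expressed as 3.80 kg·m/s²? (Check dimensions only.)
No

energy has SI base units: kg * m^2 / s^2
kg·m/s² does NOT reduce to kg * m^2 / s^2; a valid unit for energy would be e.g. J.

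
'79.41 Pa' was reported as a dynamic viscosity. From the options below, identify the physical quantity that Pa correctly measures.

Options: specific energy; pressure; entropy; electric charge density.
pressure

dynamic viscosity should have units dimensionally equivalent to kg / (m * s) (e.g. Pa·s).
The given unit 'Pa' reduces to kg / (m * s^2). Of the listed options, that is the dimensionality of pressure.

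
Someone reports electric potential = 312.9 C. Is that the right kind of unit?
No

electric potential has SI base units: kg * m^2 / (A * s^3)
C does NOT reduce to kg * m^2 / (A * s^3); a valid unit for electric potential would be e.g. V.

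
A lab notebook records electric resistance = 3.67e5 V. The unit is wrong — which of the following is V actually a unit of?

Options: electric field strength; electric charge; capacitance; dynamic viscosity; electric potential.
electric potential

electric resistance should have units dimensionally equivalent to kg * m^2 / (A^2 * s^3) (e.g. Ω).
The given unit 'V' reduces to kg * m^2 / (A * s^3). Of the listed options, that is the dimensionality of electric potential.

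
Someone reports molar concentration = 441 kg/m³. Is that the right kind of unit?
No

molar concentration has SI base units: mol / m^3
kg/m³ does NOT reduce to mol / m^3; a valid unit for molar concentration would be e.g. mol/m³.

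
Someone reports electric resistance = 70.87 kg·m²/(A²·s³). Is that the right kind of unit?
Yes

electric resistance has SI base units: kg * m^2 / (A^2 * s^3)
kg·m²/(A²·s³) reduces to the same SI base units, so it is a valid unit for electric resistance.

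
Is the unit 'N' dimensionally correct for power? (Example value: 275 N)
No

power has SI base units: kg * m^2 / s^3
N does NOT reduce to kg * m^2 / s^3; a valid unit for power would be e.g. W.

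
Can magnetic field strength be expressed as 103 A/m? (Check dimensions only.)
Yes

magnetic field strength has SI base units: A / m
A/m reduces to the same SI base units, so it is a valid unit for magnetic field strength.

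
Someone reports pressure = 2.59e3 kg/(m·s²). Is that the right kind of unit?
Yes

pressure has SI base units: kg / (m * s^2)
kg/(m·s²) reduces to the same SI base units, so it is a valid unit for pressure.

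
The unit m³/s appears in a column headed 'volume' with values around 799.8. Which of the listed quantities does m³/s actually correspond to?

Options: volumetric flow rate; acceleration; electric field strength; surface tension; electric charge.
volumetric flow rate

volume should have units dimensionally equivalent to m^3 (e.g. m³).
The given unit 'm³/s' reduces to m^3 / s. Of the listed options, that is the dimensionality of volumetric flow rate.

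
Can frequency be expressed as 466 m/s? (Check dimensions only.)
No

frequency has SI base units: 1 / s
m/s does NOT reduce to 1 / s; a valid unit for frequency would be e.g. Hz.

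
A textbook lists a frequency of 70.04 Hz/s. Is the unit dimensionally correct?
No

frequency has SI base units: 1 / s
Hz/s does NOT reduce to 1 / s; a valid unit for frequency would be e.g. Hz.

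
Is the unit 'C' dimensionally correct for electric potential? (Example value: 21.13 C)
No

electric potential has SI base units: kg * m^2 / (A * s^3)
C does NOT reduce to kg * m^2 / (A * s^3); a valid unit for electric potential would be e.g. V.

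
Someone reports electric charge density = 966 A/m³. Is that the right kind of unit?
No

electric charge density has SI base units: A * s / m^3
A/m³ does NOT reduce to A * s / m^3; a valid unit for electric charge density would be e.g. C/m³.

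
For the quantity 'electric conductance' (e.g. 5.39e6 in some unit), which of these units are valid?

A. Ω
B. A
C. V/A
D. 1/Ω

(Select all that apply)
D

electric conductance has SI base units: A^2 * s^3 / (kg * m^2)

Checking each option against A^2 * s^3 / (kg * m^2):
  A. Ω: ✗ does not match
  B. A: ✗ does not match
  C. V/A: ✗ does not match
  D. 1/Ω: ✓ matches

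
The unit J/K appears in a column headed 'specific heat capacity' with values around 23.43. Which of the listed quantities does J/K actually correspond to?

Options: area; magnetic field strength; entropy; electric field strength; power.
entropy

specific heat capacity should have units dimensionally equivalent to m^2 / (s^2 * K) (e.g. J/(kg·K)).
The given unit 'J/K' reduces to kg * m^2 / (s^2 * K). Of the listed options, that is the dimensionality of entropy.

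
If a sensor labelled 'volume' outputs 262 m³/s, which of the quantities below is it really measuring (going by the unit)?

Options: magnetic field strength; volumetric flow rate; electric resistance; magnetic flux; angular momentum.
volumetric flow rate

volume should have units dimensionally equivalent to m^3 (e.g. m³).
The given unit 'm³/s' reduces to m^3 / s. Of the listed options, that is the dimensionality of volumetric flow rate.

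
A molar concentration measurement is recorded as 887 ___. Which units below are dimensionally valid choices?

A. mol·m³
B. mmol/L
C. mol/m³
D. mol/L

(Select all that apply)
B, C, D

molar concentration has SI base units: mol / m^3

Checking each option against mol / m^3:
  A. mol·m³: ✗ does not match
  B. mmol/L: ✓ matches
  C. mol/m³: ✓ matches
  D. mol/L: ✓ matches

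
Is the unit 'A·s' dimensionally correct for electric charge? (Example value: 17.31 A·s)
Yes

electric charge has SI base units: A * s
A·s reduces to the same SI base units, so it is a valid unit for electric charge.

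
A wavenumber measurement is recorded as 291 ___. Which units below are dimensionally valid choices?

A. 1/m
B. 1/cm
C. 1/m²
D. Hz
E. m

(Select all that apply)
A, B

wavenumber has SI base units: 1 / m

Checking each option against 1 / m:
  A. 1/m: ✓ matches
  B. 1/cm: ✓ matches
  C. 1/m²: ✗ does not match
  D. Hz: ✗ does not match
  E. m: ✗ does not match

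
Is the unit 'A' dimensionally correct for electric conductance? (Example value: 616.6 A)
No

electric conductance has SI base units: A^2 * s^3 / (kg * m^2)
A does NOT reduce to A^2 * s^3 / (kg * m^2); a valid unit for electric conductance would be e.g. S.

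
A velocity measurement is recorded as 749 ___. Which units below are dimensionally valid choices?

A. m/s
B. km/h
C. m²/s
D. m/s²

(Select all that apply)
A, B

velocity has SI base units: m / s

Checking each option against m / s:
  A. m/s: ✓ matches
  B. km/h: ✓ matches
  C. m²/s: ✗ does not match
  D. m/s²: ✗ does not match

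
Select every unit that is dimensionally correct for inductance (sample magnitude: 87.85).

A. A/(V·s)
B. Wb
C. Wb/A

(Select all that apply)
C

inductance has SI base units: kg * m^2 / (A^2 * s^2)

Checking each option against kg * m^2 / (A^2 * s^2):
  A. A/(V·s): ✗ does not match
  B. Wb: ✗ does not match
  C. Wb/A: ✓ matches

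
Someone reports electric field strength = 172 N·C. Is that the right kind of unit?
No

electric field strength has SI base units: kg * m / (A * s^3)
N·C does NOT reduce to kg * m / (A * s^3); a valid unit for electric field strength would be e.g. V/m.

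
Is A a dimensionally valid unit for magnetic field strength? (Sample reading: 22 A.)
No

magnetic field strength has SI base units: A / m
A does NOT reduce to A / m; a valid unit for magnetic field strength would be e.g. A/m.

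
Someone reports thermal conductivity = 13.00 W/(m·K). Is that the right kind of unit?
Yes

thermal conductivity has SI base units: kg * m / (s^3 * K)
W/(m·K) reduces to the same SI base units, so it is a valid unit for thermal conductivity.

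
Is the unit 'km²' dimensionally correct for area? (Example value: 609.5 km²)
Yes

area has SI base units: m^2
km² reduces to the same SI base units, so it is a valid unit for area.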